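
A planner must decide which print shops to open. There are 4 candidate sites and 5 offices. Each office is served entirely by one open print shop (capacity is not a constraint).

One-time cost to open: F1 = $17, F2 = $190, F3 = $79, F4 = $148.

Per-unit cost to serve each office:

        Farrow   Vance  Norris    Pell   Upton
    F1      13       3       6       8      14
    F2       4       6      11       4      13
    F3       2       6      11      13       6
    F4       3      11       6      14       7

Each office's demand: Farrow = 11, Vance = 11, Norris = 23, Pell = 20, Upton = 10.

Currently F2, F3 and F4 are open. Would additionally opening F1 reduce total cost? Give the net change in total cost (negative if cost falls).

Current service cost with {F2, F3, F4}: 366.
Adding F1: each office re-picks its cheapest; new service cost 333, saving 33.
Extra fixed cost: 17. Net change = 17 − 33 = -16.
(Totals: 783 → 767.)

Yes — net change −16 (cost falls by 16).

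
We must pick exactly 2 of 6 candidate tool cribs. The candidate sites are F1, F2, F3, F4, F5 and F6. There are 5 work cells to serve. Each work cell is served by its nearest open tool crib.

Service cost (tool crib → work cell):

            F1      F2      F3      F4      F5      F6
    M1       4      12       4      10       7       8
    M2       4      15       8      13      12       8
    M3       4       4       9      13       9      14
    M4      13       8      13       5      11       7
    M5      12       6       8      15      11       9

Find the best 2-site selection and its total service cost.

Choose F1 and F2; total service cost 26.

With exactly 2 open, each work cell uses its cheapest among the chosen.
{F1, F2}: M1→F1 4, M2→F1 4, M3→F1 4, M4→F2 8, M5→F2 6. Service cost 26.
{F1, F6}: service cost 28
{F1, F4}: service cost 29
Among all 15 size-2 choices, {F1, F2} is lowest.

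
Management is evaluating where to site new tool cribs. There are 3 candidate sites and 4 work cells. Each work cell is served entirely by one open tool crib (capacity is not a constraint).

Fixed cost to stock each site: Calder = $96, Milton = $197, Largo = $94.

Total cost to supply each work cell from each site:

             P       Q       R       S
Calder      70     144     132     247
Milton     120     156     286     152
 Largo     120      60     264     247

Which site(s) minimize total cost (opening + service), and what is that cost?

For any fixed open set, each work cell goes to its cheapest open site; total = fixed + service.
{Calder}: P→Calder 70, Q→Calder 144, R→Calder 132, S→Calder 247. Service 593; fixed 96; total 689.
{Calder, Largo}: P→Calder 70, Q→Largo 60, R→Calder 132, S→Calder 247. Service 509; fixed 190; total 699.
{Largo}: service 691 + fixed 94 = 785
{Calder, Milton, Largo}: P→Calder 70, Q→Largo 60, R→Calder 132, S→Milton 152. Service 414; fixed 387; total 801.
No other subset beats 689.

Open Calder only; minimum total cost 689.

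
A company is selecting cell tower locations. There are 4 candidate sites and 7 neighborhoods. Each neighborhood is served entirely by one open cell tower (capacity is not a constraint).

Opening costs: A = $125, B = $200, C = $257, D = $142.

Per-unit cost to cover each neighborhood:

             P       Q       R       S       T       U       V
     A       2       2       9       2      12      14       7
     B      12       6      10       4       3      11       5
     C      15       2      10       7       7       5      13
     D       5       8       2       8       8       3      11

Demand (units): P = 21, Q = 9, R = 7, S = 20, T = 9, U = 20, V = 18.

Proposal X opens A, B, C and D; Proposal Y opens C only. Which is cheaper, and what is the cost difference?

Proposal X: {A, B, C, D}: P→A 2·21=42, Q→A 2·9=18, R→D 2·7=14, S→A 2·20=40, T→B 3·9=27, U→D 3·20=60, V→B 5·18=90. Service 291; fixed 724; total 1015.
Proposal Y: {C}: P→C 15·21=315, Q→C 2·9=18, R→C 10·7=70, S→C 7·20=140, T→C 7·9=63, U→C 5·20=100, V→C 13·18=234. Service 940; fixed 257; total 1197.
Difference: |1015 − 1197| = 182.

Proposal X is cheaper by 182.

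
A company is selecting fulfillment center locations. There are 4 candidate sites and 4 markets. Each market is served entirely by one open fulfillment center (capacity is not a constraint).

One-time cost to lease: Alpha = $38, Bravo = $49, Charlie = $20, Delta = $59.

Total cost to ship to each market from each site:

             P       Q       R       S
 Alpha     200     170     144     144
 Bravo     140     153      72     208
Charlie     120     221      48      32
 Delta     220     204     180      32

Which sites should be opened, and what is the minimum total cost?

Open Bravo and Charlie; minimum total cost 422.

For any fixed open set, each market goes to its cheapest open site; total = fixed + service.
{Bravo, Charlie}: P→Charlie 120, Q→Bravo 153, R→Charlie 48, S→Charlie 32. Service 353; fixed 69; total 422.
{Alpha, Charlie}: service 370 + fixed 58 = 428
{Charlie}: service 421 + fixed 20 = 441
{Alpha, Bravo, Charlie, Delta}: service 353 + fixed 166 = 519
(All 15 nonempty subsets were checked; Bravo and Charlie is lowest.)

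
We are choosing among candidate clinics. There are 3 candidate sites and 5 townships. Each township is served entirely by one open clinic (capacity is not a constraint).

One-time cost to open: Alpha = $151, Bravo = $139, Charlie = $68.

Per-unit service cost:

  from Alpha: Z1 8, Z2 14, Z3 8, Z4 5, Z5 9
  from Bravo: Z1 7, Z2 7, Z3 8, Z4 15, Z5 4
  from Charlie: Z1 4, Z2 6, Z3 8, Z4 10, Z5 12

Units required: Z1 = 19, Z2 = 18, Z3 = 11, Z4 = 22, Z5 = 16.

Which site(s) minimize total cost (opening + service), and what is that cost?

For any fixed open set, each township goes to its cheapest open site; total = fixed + service.
{Alpha, Charlie}: Z1→Charlie 4·19=76, Z2→Charlie 6·18=108, Z3→Alpha 8·11=88, Z4→Alpha 5·22=110, Z5→Alpha 9·16=144. Service 526; fixed 219; total 745.
{Charlie}: service 684 + fixed 68 = 752
{Bravo, Charlie}: service 556 + fixed 207 = 763
{Alpha, Bravo, Charlie}: Z1→Charlie 4·19=76, Z2→Charlie 6·18=108, Z3→Alpha 8·11=88, Z4→Alpha 5·22=110, Z5→Bravo 4·16=64. Service 446; fixed 358; total 804.
(All 7 nonempty subsets were checked; Alpha and Charlie is lowest.)

Open Alpha and Charlie; minimum total cost 745.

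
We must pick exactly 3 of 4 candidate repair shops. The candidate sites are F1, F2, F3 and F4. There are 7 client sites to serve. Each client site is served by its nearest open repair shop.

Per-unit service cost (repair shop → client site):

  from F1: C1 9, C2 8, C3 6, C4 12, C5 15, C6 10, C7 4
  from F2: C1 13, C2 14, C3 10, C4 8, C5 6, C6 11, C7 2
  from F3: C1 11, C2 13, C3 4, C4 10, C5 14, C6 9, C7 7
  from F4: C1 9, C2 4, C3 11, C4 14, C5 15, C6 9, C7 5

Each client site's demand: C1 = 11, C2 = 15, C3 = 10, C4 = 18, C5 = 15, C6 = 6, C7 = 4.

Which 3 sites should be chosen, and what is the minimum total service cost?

With exactly 3 open, each client site uses its cheapest among the chosen.
{F2, F3, F4}: C1→F4 9·11=99, C2→F4 4·15=60, C3→F3 4·10=40, C4→F2 8·18=144, C5→F2 6·15=90, C6→F3 9·6=54, C7→F2 2·4=8. Service cost 495.
{F1, F2, F4}: service cost 515
{F1, F2, F3}: service cost 555
Among all 4 size-3 choices, {F2, F3, F4} is lowest.

Choose F2, F3 and F4; total service cost 495.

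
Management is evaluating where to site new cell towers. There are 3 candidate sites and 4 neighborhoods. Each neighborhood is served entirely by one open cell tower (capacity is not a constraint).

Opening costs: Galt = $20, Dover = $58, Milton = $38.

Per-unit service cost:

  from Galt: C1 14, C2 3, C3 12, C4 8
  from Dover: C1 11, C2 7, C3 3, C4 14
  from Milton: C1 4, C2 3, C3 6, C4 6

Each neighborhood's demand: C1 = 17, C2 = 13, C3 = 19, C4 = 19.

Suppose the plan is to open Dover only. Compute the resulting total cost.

Each neighborhood is assigned to its cheapest site among the open ones.
{Dover}: C1→Dover 11·17=187, C2→Dover 7·13=91, C3→Dover 3·19=57, C4→Dover 14·19=266. Service 601; fixed 58; total 659.

Total cost: 659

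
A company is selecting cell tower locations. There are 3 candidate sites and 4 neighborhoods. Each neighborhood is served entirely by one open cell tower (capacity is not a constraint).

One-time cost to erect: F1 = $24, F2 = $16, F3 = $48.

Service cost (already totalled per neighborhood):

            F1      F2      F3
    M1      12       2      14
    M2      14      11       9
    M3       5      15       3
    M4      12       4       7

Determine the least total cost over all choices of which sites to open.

For any fixed open set, each neighborhood goes to its cheapest open site; total = fixed + service.
{F2}: M1→F2 2, M2→F2 11, M3→F2 15, M4→F2 4. Service 32; fixed 16; total 48.
{F1, F2}: service 22 + fixed 40 = 62
{F1}: service 43 + fixed 24 = 67
{F1, F2, F3}: service 18 + fixed 88 = 106
(All 7 nonempty subsets were checked; F2 only is lowest.)

Minimum total cost: 48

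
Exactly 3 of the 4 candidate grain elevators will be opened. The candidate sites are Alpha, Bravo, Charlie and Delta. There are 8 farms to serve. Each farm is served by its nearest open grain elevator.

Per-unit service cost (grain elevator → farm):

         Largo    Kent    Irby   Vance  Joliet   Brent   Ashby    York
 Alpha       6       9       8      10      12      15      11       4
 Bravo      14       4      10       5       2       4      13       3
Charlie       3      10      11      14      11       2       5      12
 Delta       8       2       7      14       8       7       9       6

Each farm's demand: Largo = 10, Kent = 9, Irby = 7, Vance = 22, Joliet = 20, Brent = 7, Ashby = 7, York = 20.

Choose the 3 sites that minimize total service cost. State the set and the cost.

With exactly 3 open, each farm uses its cheapest among the chosen.
{Bravo, Charlie, Delta}: Largo→Charlie 3·10=30, Kent→Delta 2·9=18, Irby→Delta 7·7=49, Vance→Bravo 5·22=110, Joliet→Bravo 2·20=40, Brent→Charlie 2·7=14, Ashby→Charlie 5·7=35, York→Bravo 3·20=60. Service cost 356.
{Alpha, Bravo, Charlie}: service cost 381
{Alpha, Bravo, Delta}: service cost 428
Among all 4 size-3 choices, {Bravo, Charlie, Delta} is lowest.

Choose Bravo, Charlie and Delta; total service cost 356.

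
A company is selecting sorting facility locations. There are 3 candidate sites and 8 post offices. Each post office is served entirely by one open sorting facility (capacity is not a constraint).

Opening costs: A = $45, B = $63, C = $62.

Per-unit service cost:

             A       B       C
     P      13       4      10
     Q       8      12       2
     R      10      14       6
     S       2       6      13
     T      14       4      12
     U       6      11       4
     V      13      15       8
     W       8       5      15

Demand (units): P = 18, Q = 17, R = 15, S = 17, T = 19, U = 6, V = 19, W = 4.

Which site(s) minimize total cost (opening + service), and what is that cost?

Open A, B and C; minimum total cost 672.

For any fixed open set, each post office goes to its cheapest open site; total = fixed + service.
{A, B, C}: P→B 4·18=72, Q→C 2·17=34, R→C 6·15=90, S→A 2·17=34, T→B 4·19=76, U→C 4·6=24, V→C 8·19=152, W→B 5·4=20. Service 502; fixed 170; total 672.
{B, C}: service 570 + fixed 125 = 695
{A, B}: P→B 4·18=72, Q→A 8·17=136, R→A 10·15=150, S→A 2·17=34, T→B 4·19=76, U→A 6·6=36, V→A 13·19=247, W→B 5·4=20. Service 771; fixed 108; total 879.
{A}: service 1135 + fixed 45 = 1180
(All 7 nonempty subsets were checked; A, B and C is lowest.)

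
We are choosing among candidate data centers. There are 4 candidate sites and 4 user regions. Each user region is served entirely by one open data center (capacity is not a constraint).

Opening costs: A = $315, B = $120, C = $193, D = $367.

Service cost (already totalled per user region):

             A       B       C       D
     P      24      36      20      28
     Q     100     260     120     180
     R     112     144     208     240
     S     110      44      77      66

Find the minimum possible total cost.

Minimum total cost: 604

For any fixed open set, each user region goes to its cheapest open site; total = fixed + service.
{B}: P→B 36, Q→B 260, R→B 144, S→B 44. Service 484; fixed 120; total 604.
{C}: service 425 + fixed 193 = 618
{B, C}: service 328 + fixed 313 = 641
{A, B, C, D}: service 276 + fixed 995 = 1271
(All 15 nonempty subsets were checked; B only is lowest.)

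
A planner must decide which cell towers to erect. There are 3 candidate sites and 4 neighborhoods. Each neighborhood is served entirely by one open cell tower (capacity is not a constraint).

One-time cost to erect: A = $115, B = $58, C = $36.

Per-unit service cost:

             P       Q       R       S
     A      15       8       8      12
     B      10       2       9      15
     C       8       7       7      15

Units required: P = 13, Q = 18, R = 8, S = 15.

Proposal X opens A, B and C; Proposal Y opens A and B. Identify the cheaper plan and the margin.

Proposal X: {A, B, C}: P→C 8·13=104, Q→B 2·18=36, R→C 7·8=56, S→A 12·15=180. Service 376; fixed 209; total 585.
Proposal Y: {A, B}: P→B 10·13=130, Q→B 2·18=36, R→A 8·8=64, S→A 12·15=180. Service 410; fixed 173; total 583.
Difference: |585 − 583| = 2.

Proposal Y is cheaper by 2.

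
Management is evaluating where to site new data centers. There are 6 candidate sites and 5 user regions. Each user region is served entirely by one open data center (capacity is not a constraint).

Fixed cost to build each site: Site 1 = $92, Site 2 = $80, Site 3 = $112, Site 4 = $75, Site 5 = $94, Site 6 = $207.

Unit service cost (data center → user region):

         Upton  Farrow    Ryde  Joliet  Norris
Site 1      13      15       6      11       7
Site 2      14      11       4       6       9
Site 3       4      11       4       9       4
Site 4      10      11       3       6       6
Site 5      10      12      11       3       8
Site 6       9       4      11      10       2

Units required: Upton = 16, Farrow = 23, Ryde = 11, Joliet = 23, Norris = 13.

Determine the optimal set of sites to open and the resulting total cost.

For any fixed open set, each user region goes to its cheapest open site; total = fixed + service.
{Site 3, Site 5}: Upton→Site 3 4·16=64, Farrow→Site 3 11·23=253, Ryde→Site 3 4·11=44, Joliet→Site 5 3·23=69, Norris→Site 3 4·13=52. Service 482; fixed 206; total 688.
{Site 3, Site 5, Site 6}: service 295 + fixed 413 = 708
{Site 4, Site 6}: Upton→Site 6 9·16=144, Farrow→Site 6 4·23=92, Ryde→Site 4 3·11=33, Joliet→Site 4 6·23=138, Norris→Site 6 2·13=26. Service 433; fixed 282; total 715.
{Site 1, Site 2, Site 3, Site 4, Site 5, Site 6}: service 284 + fixed 660 = 944
No other subset beats 688.

Open Site 3 and Site 5; minimum total cost 688.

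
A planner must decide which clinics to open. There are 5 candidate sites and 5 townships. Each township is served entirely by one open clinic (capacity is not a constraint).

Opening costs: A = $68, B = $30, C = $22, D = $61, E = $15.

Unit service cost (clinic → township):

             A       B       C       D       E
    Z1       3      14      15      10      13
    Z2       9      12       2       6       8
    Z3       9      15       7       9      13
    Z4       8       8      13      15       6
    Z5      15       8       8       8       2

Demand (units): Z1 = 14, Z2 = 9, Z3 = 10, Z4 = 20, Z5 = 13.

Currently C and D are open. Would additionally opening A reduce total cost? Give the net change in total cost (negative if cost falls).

Current service cost with {C, D}: 592.
Adding A: each township re-picks its cheapest; new service cost 394, saving 198.
Extra fixed cost: 68. Net change = 68 − 198 = -130.
(Totals: 675 → 545.)

Yes — net change −130 (cost falls by 130).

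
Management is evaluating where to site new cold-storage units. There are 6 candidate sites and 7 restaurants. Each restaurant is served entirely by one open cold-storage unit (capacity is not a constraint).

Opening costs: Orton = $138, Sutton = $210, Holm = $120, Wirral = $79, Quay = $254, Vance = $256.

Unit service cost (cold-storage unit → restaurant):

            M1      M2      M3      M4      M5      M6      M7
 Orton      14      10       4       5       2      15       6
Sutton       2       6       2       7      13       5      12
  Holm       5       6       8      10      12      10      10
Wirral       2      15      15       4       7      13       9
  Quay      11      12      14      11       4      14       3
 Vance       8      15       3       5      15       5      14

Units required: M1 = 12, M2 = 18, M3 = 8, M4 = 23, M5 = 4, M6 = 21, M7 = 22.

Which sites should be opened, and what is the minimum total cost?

For any fixed open set, each restaurant goes to its cheapest open site; total = fixed + service.
{Orton, Sutton}: M1→Sutton 2·12=24, M2→Sutton 6·18=108, M3→Sutton 2·8=16, M4→Orton 5·23=115, M5→Orton 2·4=8, M6→Sutton 5·21=105, M7→Orton 6·22=132. Service 508; fixed 348; total 856.
{Sutton, Wirral}: service 571 + fixed 289 = 860
{Orton, Sutton, Wirral}: service 485 + fixed 427 = 912
{Orton, Sutton, Holm, Wirral, Quay, Vance}: service 419 + fixed 1057 = 1476
No other subset beats 856.

Open Orton and Sutton; minimum total cost 856.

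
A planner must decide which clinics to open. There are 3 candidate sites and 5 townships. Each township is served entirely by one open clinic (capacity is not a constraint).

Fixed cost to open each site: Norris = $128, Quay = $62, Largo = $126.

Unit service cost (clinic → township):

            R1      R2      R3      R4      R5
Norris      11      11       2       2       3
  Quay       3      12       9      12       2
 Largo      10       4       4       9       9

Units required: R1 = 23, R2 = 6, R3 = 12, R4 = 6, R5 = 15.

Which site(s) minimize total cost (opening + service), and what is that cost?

For any fixed open set, each township goes to its cheapest open site; total = fixed + service.
{Norris, Quay}: R1→Quay 3·23=69, R2→Norris 11·6=66, R3→Norris 2·12=24, R4→Norris 2·6=12, R5→Quay 2·15=30. Service 201; fixed 190; total 391.
{Quay}: R1→Quay 3·23=69, R2→Quay 12·6=72, R3→Quay 9·12=108, R4→Quay 12·6=72, R5→Quay 2·15=30. Service 351; fixed 62; total 413.
{Quay, Largo}: service 225 + fixed 188 = 413
{Norris, Quay, Largo}: service 159 + fixed 316 = 475
No other subset beats 391.

Open Norris and Quay; minimum total cost 391.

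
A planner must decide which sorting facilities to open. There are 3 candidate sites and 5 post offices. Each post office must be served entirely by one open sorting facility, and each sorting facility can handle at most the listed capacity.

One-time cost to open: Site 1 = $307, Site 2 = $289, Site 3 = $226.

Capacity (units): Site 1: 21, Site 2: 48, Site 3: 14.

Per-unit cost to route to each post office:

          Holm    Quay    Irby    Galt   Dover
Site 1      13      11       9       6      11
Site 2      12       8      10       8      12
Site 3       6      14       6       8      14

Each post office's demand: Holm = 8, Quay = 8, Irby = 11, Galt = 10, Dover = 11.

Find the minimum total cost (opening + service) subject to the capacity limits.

Minimum total cost: 771

Open {Site 2}: Holm→Site 2 12·8=96, Quay→Site 2 8·8=64, Irby→Site 2 10·11=110, Galt→Site 2 8·10=80, Dover→Site 2 12·11=132.
Loads: Site 2 carries 48/48. Service 482; fixed 289; total 771.
Next best feasible plan costs 949.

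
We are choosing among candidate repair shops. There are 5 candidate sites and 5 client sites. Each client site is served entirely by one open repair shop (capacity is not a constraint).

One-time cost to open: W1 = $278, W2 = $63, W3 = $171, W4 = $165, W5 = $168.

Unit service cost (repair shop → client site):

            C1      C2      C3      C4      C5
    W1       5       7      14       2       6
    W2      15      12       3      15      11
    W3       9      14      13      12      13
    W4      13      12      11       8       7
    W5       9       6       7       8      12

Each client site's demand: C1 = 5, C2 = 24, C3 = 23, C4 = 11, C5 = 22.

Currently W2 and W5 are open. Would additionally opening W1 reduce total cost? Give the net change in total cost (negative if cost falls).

No — net change +82 (cost rises by 82).

Current service cost with {W2, W5}: 588.
Adding W1: each client site re-picks its cheapest; new service cost 392, saving 196.
Extra fixed cost: 278. Net change = 278 − 196 = 82.
(Totals: 819 → 901.)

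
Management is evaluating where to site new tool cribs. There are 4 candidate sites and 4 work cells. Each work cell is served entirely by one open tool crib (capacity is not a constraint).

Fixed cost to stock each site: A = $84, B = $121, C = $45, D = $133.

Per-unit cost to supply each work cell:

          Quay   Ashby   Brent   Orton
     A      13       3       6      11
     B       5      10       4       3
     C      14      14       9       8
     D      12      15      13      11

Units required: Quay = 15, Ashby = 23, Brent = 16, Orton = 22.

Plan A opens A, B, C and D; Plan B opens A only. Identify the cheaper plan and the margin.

Plan A: {A, B, C, D}: Quay→B 5·15=75, Ashby→A 3·23=69, Brent→B 4·16=64, Orton→B 3·22=66. Service 274; fixed 383; total 657.
Plan B: {A}: Quay→A 13·15=195, Ashby→A 3·23=69, Brent→A 6·16=96, Orton→A 11·22=242. Service 602; fixed 84; total 686.
Difference: |657 − 686| = 29.

Plan A is cheaper by 29.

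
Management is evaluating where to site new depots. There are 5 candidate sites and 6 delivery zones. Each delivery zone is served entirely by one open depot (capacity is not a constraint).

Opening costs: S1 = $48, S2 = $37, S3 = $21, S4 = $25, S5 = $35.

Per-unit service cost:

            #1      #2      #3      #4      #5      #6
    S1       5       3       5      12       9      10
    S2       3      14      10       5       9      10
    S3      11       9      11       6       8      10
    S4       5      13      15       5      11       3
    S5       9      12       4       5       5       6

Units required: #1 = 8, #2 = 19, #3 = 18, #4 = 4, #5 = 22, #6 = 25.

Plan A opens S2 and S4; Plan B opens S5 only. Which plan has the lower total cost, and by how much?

Plan A: {S2, S4}: #1→S2 3·8=24, #2→S4 13·19=247, #3→S2 10·18=180, #4→S2 5·4=20, #5→S2 9·22=198, #6→S4 3·25=75. Service 744; fixed 62; total 806.
Plan B: {S5}: #1→S5 9·8=72, #2→S5 12·19=228, #3→S5 4·18=72, #4→S5 5·4=20, #5→S5 5·22=110, #6→S5 6·25=150. Service 652; fixed 35; total 687.
Difference: |806 − 687| = 119.

Plan B is cheaper by 119.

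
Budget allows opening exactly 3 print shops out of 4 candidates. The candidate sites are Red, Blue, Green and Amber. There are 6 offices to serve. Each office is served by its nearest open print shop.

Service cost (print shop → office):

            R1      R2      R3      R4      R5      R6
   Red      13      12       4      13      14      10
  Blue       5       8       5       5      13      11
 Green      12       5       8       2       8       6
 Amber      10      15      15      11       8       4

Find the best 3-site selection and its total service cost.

With exactly 3 open, each office uses its cheapest among the chosen.
{Blue, Green, Amber}: R1→Blue 5, R2→Green 5, R3→Blue 5, R4→Green 2, R5→Green 8, R6→Amber 4. Service cost 29.
{Red, Blue, Green}: service cost 30
{Red, Green, Amber}: service cost 33
Among all 4 size-3 choices, {Blue, Green, Amber} is lowest.

Choose Blue, Green and Amber; total service cost 29.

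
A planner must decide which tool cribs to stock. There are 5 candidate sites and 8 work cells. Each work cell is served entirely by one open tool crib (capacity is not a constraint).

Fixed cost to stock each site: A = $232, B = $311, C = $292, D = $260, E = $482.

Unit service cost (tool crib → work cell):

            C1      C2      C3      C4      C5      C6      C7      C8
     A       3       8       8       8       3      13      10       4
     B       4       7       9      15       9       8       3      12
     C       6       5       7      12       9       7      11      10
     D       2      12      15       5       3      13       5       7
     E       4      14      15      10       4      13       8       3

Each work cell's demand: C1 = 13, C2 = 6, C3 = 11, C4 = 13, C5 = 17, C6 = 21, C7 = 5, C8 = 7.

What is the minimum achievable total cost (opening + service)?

For any fixed open set, each work cell goes to its cheapest open site; total = fixed + service.
{A}: C1→A 3·13=39, C2→A 8·6=48, C3→A 8·11=88, C4→A 8·13=104, C5→A 3·17=51, C6→A 13·21=273, C7→A 10·5=50, C8→A 4·7=28. Service 681; fixed 232; total 913.
{D}: C1→D 2·13=26, C2→D 12·6=72, C3→D 15·11=165, C4→D 5·13=65, C5→D 3·17=51, C6→D 13·21=273, C7→D 5·5=25, C8→D 7·7=49. Service 726; fixed 260; total 986.
{C, D}: C1→D 2·13=26, C2→C 5·6=30, C3→C 7·11=77, C4→D 5·13=65, C5→D 3·17=51, C6→C 7·21=147, C7→D 5·5=25, C8→D 7·7=49. Service 470; fixed 552; total 1022.
{A, B, C, D, E}: C1→D 2·13=26, C2→C 5·6=30, C3→C 7·11=77, C4→D 5·13=65, C5→A 3·17=51, C6→C 7·21=147, C7→B 3·5=15, C8→E 3·7=21. Service 432; fixed 1577; total 2009.
No other subset beats 913.

Minimum total cost: 913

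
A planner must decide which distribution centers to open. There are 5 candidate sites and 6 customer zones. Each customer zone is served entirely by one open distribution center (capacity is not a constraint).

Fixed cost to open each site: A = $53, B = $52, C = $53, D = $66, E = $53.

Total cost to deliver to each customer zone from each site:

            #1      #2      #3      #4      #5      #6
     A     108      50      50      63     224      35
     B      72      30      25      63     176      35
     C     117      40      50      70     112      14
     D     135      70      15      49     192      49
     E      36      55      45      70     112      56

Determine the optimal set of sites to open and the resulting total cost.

For any fixed open set, each customer zone goes to its cheapest open site; total = fixed + service.
{B, E}: #1→E 36, #2→B 30, #3→B 25, #4→B 63, #5→E 112, #6→B 35. Service 301; fixed 105; total 406.
{B, C}: #1→B 72, #2→B 30, #3→B 25, #4→B 63, #5→C 112, #6→C 14. Service 316; fixed 105; total 421.
{C, E}: #1→E 36, #2→C 40, #3→E 45, #4→C 70, #5→C 112, #6→C 14. Service 317; fixed 106; total 423.
{A, B, C, D, E}: #1→E 36, #2→B 30, #3→D 15, #4→D 49, #5→C 112, #6→C 14. Service 256; fixed 277; total 533.
No other subset beats 406.

Open B and E; minimum total cost 406.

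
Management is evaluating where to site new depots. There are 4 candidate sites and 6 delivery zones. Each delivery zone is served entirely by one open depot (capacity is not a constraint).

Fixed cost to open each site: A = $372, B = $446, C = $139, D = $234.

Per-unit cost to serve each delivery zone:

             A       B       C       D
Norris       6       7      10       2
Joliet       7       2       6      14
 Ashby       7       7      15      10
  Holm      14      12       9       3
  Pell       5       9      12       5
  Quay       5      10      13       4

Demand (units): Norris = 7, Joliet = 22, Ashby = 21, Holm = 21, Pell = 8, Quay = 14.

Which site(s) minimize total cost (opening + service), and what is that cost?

For any fixed open set, each delivery zone goes to its cheapest open site; total = fixed + service.
{C, D}: Norris→D 2·7=14, Joliet→C 6·22=132, Ashby→D 10·21=210, Holm→D 3·21=63, Pell→D 5·8=40, Quay→D 4·14=56. Service 515; fixed 373; total 888.
{D}: Norris→D 2·7=14, Joliet→D 14·22=308, Ashby→D 10·21=210, Holm→D 3·21=63, Pell→D 5·8=40, Quay→D 4·14=56. Service 691; fixed 234; total 925.
{B, D}: service 364 + fixed 680 = 1044
{A, B, C, D}: service 364 + fixed 1191 = 1555
No other subset beats 888.

Open C and D; minimum total cost 888.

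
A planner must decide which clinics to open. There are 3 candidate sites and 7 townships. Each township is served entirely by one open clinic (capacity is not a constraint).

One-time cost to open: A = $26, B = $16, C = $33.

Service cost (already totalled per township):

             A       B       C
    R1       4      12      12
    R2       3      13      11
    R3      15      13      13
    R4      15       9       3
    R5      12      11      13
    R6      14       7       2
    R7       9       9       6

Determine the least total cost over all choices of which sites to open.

For any fixed open set, each township goes to its cheapest open site; total = fixed + service.
{B}: R1→B 12, R2→B 13, R3→B 13, R4→B 9, R5→B 11, R6→B 7, R7→B 9. Service 74; fixed 16; total 90.
{C}: R1→C 12, R2→C 11, R3→C 13, R4→C 3, R5→C 13, R6→C 2, R7→C 6. Service 60; fixed 33; total 93.
{A}: R1→A 4, R2→A 3, R3→A 15, R4→A 15, R5→A 12, R6→A 14, R7→A 9. Service 72; fixed 26; total 98.
{A, B, C}: R1→A 4, R2→A 3, R3→B 13, R4→C 3, R5→B 11, R6→C 2, R7→C 6. Service 42; fixed 75; total 117.
No other subset beats 90.

Minimum total cost: 90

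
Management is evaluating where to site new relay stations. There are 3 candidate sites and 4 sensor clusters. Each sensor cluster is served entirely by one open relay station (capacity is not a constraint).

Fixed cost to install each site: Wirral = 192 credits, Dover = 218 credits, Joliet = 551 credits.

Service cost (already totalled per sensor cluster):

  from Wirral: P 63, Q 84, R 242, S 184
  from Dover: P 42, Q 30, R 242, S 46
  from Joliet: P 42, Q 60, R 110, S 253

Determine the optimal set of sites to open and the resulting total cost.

Open Dover only; minimum total cost 578.

For any fixed open set, each sensor cluster goes to its cheapest open site; total = fixed + service.
{Dover}: P→Dover 42, Q→Dover 30, R→Dover 242, S→Dover 46. Service 360; fixed 218; total 578.
{Wirral}: service 573 + fixed 192 = 765
{Wirral, Dover}: service 360 + fixed 410 = 770
{Wirral, Dover, Joliet}: P→Dover 42, Q→Dover 30, R→Joliet 110, S→Dover 46. Service 228; fixed 961; total 1189.
No other subset beats 578.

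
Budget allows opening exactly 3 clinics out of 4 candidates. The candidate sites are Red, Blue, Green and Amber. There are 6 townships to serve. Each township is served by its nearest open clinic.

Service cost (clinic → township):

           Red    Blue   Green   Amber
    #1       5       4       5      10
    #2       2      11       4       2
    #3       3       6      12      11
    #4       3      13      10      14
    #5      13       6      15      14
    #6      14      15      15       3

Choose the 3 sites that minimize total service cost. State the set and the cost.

Choose Red, Blue and Amber; total service cost 21.

With exactly 3 open, each township uses its cheapest among the chosen.
{Red, Blue, Amber}: #1→Blue 4, #2→Red 2, #3→Red 3, #4→Red 3, #5→Blue 6, #6→Amber 3. Service cost 21.
{Red, Green, Amber}: service cost 29
{Blue, Green, Amber}: service cost 31
Among all 4 size-3 choices, {Red, Blue, Amber} is lowest.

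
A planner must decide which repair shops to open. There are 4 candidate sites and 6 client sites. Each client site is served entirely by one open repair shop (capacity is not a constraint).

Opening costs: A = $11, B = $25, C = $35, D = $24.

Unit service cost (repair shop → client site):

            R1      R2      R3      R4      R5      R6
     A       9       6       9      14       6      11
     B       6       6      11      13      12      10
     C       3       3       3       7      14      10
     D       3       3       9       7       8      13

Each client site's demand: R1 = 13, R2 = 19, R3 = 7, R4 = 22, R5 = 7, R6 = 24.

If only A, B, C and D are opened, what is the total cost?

Each client site is assigned to its cheapest site among the open ones.
{A, B, C, D}: R1→C 3·13=39, R2→C 3·19=57, R3→C 3·7=21, R4→C 7·22=154, R5→A 6·7=42, R6→B 10·24=240. Service 553; fixed 95; total 648.

Total cost: 648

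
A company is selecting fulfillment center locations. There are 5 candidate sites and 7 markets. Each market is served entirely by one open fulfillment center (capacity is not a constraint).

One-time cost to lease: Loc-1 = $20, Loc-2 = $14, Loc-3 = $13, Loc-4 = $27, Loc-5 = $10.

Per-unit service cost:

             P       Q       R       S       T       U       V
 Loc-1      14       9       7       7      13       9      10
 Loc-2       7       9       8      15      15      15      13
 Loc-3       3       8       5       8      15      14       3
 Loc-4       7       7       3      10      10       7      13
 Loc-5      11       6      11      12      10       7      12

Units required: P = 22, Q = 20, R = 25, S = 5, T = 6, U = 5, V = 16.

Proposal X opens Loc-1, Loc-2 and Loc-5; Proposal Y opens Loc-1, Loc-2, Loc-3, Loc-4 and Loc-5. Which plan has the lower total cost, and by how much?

Proposal Y is cheaper by 260.

Proposal X: {Loc-1, Loc-2, Loc-5}: P→Loc-2 7·22=154, Q→Loc-5 6·20=120, R→Loc-1 7·25=175, S→Loc-1 7·5=35, T→Loc-5 10·6=60, U→Loc-5 7·5=35, V→Loc-1 10·16=160. Service 739; fixed 44; total 783.
Proposal Y: {Loc-1, Loc-2, Loc-3, Loc-4, Loc-5}: P→Loc-3 3·22=66, Q→Loc-5 6·20=120, R→Loc-4 3·25=75, S→Loc-1 7·5=35, T→Loc-4 10·6=60, U→Loc-4 7·5=35, V→Loc-3 3·16=48. Service 439; fixed 84; total 523.
Difference: |783 − 523| = 260.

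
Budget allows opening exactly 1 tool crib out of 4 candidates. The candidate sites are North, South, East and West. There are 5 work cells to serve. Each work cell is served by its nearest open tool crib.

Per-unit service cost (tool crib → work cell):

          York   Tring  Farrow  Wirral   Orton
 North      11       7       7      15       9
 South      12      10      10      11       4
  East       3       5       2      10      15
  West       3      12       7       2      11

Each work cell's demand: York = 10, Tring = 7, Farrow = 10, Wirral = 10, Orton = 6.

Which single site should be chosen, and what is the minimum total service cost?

With exactly 1 open, each work cell uses its cheapest among the chosen.
{West}: York→West 3·10=30, Tring→West 12·7=84, Farrow→West 7·10=70, Wirral→West 2·10=20, Orton→West 11·6=66. Service cost 270.
{East}: service cost 275
{South}: service cost 424
Among all 4 size-1 choices, {West} is lowest.

Choose West only; total service cost 270.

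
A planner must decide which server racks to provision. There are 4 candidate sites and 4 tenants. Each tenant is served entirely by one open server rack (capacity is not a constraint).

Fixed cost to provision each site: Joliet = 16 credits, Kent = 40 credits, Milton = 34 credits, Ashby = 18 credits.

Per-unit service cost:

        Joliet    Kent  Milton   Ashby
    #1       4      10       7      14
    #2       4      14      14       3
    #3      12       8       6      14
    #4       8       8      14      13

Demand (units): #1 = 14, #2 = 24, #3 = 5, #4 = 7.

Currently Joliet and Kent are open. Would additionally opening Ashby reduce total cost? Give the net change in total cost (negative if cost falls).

Yes — net change −6 (cost falls by 6).

Current service cost with {Joliet, Kent}: 248.
Adding Ashby: each tenant re-picks its cheapest; new service cost 224, saving 24.
Extra fixed cost: 18. Net change = 18 − 24 = -6.
(Totals: 304 → 298.)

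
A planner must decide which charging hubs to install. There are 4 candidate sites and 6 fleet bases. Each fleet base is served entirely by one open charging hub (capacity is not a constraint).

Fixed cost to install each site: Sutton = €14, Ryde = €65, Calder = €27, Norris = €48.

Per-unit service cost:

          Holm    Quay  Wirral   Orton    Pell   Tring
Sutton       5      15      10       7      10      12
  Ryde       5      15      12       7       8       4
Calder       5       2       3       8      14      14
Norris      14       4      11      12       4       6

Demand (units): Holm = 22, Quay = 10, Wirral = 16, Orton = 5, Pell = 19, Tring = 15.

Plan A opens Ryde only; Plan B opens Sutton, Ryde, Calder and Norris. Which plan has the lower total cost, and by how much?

Plan B is cheaper by 261.

Plan A: {Ryde}: Holm→Ryde 5·22=110, Quay→Ryde 15·10=150, Wirral→Ryde 12·16=192, Orton→Ryde 7·5=35, Pell→Ryde 8·19=152, Tring→Ryde 4·15=60. Service 699; fixed 65; total 764.
Plan B: {Sutton, Ryde, Calder, Norris}: Holm→Sutton 5·22=110, Quay→Calder 2·10=20, Wirral→Calder 3·16=48, Orton→Sutton 7·5=35, Pell→Norris 4·19=76, Tring→Ryde 4·15=60. Service 349; fixed 154; total 503.
Difference: |764 − 503| = 261.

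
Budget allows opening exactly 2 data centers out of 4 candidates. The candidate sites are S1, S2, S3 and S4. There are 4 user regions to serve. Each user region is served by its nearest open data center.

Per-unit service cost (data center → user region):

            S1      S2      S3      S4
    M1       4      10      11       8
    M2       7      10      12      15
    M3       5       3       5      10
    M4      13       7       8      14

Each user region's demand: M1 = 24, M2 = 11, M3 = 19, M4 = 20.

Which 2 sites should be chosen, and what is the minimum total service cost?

Choose S1 and S2; total service cost 370.

With exactly 2 open, each user region uses its cheapest among the chosen.
{S1, S2}: M1→S1 4·24=96, M2→S1 7·11=77, M3→S2 3·19=57, M4→S2 7·20=140. Service cost 370.
{S1, S3}: service cost 428
{S2, S4}: service cost 499
Among all 6 size-2 choices, {S1, S2} is lowest.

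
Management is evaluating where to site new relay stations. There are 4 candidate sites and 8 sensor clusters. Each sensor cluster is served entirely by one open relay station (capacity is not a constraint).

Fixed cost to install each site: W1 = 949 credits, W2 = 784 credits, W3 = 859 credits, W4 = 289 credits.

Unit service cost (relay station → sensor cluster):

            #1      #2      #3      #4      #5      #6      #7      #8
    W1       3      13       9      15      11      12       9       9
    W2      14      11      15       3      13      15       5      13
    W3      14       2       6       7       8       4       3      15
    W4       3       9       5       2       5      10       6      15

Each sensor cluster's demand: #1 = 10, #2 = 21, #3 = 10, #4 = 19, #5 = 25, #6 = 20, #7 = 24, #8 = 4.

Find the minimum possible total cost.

Minimum total cost: 1125

For any fixed open set, each sensor cluster goes to its cheapest open site; total = fixed + service.
{W4}: #1→W4 3·10=30, #2→W4 9·21=189, #3→W4 5·10=50, #4→W4 2·19=38, #5→W4 5·25=125, #6→W4 10·20=200, #7→W4 6·24=144, #8→W4 15·4=60. Service 836; fixed 289; total 1125.
{W3, W4}: service 497 + fixed 1148 = 1645
{W3}: service 787 + fixed 859 = 1646
{W1, W2, W3, W4}: service 473 + fixed 2881 = 3354
No other subset beats 1125.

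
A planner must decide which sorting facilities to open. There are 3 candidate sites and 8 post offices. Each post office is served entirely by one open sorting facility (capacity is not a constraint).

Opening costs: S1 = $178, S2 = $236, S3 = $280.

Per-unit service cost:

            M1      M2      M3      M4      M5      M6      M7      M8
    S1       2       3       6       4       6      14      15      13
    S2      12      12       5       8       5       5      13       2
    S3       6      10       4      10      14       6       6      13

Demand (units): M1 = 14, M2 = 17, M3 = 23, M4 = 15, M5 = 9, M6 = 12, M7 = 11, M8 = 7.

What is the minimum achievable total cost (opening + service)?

Minimum total cost: 930

For any fixed open set, each post office goes to its cheapest open site; total = fixed + service.
{S1, S2}: M1→S1 2·14=28, M2→S1 3·17=51, M3→S2 5·23=115, M4→S1 4·15=60, M5→S2 5·9=45, M6→S2 5·12=60, M7→S2 13·11=143, M8→S2 2·7=14. Service 516; fixed 414; total 930.
{S1}: M1→S1 2·14=28, M2→S1 3·17=51, M3→S1 6·23=138, M4→S1 4·15=60, M5→S1 6·9=54, M6→S1 14·12=168, M7→S1 15·11=165, M8→S1 13·7=91. Service 755; fixed 178; total 933.
{S1, S3}: M1→S1 2·14=28, M2→S1 3·17=51, M3→S3 4·23=92, M4→S1 4·15=60, M5→S1 6·9=54, M6→S3 6·12=72, M7→S3 6·11=66, M8→S1 13·7=91. Service 514; fixed 458; total 972.
{S1, S2, S3}: service 416 + fixed 694 = 1110
No other subset beats 930.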